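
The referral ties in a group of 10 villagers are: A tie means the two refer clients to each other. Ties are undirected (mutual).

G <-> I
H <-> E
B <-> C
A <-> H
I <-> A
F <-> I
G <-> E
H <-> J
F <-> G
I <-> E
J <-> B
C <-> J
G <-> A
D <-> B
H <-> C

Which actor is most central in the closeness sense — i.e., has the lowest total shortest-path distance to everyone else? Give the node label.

Farness (sum of distances to all others) for each node — A:18, B:24, C:19, D:32, E:18, F:28, G:21, H:16, I:21, J:19.
The smallest farness is 16, for H, so H has the highest closeness.

H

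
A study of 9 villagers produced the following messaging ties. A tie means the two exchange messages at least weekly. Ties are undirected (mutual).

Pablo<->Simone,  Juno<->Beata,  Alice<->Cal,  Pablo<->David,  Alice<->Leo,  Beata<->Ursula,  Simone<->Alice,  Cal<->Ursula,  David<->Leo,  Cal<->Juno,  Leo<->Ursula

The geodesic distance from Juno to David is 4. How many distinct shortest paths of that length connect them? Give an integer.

The shortest distance is 4. The length-4 paths are: Juno–Cal–Ursula–Leo–David; Juno–Beata–Ursula–Leo–David; Juno–Cal–Alice–Leo–David.
That gives 3 distinct shortest paths.

3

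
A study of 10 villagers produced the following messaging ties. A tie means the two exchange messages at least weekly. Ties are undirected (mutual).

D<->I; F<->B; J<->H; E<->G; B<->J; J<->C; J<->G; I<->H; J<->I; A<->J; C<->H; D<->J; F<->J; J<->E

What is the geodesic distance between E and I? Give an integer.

One shortest route is E – J – I, which uses 2 edges, and E and I are not directly tied, so nothing shorter exists. So d(E,I) = 2.

2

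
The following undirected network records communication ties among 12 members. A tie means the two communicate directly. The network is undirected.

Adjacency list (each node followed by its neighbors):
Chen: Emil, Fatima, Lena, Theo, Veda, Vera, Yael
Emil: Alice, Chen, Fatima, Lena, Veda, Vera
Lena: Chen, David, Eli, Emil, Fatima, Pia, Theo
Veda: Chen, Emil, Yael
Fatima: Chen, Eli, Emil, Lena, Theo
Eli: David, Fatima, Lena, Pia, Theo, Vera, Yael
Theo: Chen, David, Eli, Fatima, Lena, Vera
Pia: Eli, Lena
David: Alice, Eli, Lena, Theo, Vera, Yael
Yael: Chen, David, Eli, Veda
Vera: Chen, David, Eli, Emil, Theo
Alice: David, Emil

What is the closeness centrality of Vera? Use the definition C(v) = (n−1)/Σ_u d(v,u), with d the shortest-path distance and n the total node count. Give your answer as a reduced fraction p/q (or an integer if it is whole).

11/17

Distances from Vera: Alice:2, Chen:1, David:1, Eli:1, Emil:1, Fatima:2, Lena:2, Pia:2, Theo:1, Veda:2, Yael:2. Sum = 17.
n = 12, so closeness = 11/17.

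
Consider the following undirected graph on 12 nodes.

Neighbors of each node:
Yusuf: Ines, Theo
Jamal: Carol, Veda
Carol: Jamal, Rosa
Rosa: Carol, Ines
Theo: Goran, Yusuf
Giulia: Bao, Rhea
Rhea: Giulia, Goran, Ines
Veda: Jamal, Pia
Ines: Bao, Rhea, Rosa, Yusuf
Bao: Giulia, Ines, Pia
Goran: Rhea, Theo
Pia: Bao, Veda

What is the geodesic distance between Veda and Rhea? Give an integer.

4

One shortest route is Veda – Pia – Bao – Ines – Rhea, which uses 4 edges, and at distance 3 from Veda we only reach {Giulia, Ines, Rosa}, which does not include Rhea. So d(Veda,Rhea) = 4.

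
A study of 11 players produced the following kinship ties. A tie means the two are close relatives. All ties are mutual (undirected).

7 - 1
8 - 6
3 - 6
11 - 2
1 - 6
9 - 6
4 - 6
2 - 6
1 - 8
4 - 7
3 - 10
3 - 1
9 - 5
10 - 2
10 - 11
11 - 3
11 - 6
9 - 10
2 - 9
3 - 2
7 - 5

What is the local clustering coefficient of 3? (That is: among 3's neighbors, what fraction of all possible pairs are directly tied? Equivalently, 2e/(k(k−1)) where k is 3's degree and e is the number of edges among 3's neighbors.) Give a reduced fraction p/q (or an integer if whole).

3/5

3's neighbors: 1, 2, 6, 10, and 11 (k = 5).
Possible neighbor pairs: C(5,2) = 10. Edges among them: 1–6, 2–6, 2–10, 2–11, 6–11, 10–11 → e = 6.
Clustering(3) = 6/10 = 3/5.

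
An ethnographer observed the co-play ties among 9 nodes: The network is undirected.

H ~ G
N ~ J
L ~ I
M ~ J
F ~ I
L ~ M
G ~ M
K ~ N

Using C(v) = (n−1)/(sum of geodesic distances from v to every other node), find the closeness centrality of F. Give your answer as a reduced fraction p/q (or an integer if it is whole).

4/15

Distances from F: G:4, H:5, I:1, J:4, K:6, L:2, M:3, N:5. Sum = 30.
n = 9, so closeness = 8/30 = 4/15.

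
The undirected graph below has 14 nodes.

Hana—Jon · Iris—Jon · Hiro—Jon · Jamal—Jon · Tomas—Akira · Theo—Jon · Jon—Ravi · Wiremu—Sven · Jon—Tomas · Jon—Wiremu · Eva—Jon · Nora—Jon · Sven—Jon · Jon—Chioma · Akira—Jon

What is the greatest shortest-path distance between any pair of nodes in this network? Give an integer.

2

Eccentricity of each node (its greatest distance to any other): Akira:2, Chioma:2, Eva:2, Hana:2, Hiro:2, Iris:2, Jamal:2, Jon:1, Nora:2, Ravi:2, Sven:2, Theo:2, Tomas:2, Wiremu:2.
The maximum eccentricity is 2, realized for instance by the pair Sven–Theo via Sven – Jon – Theo. So the diameter is 2.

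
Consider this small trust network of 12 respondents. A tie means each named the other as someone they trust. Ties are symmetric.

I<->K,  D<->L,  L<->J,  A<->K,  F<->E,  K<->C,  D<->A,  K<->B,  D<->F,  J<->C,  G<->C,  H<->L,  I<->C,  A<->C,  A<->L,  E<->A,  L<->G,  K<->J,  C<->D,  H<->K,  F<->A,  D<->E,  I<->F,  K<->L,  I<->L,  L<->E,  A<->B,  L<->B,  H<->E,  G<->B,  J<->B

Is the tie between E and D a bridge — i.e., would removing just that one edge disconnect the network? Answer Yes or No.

No

Even without that edge, E still reaches D via E – L – D, so the network stays connected. Not a bridge.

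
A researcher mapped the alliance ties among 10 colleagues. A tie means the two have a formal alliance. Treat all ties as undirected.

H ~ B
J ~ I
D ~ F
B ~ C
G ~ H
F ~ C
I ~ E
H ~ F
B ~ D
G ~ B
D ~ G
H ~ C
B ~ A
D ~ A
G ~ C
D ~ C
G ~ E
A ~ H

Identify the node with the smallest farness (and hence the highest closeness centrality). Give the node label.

Farness (sum of distances to all others) for each node — A:21, B:16, C:16, D:16, E:18, F:21, G:14, H:16, I:24, J:32.
The smallest farness is 14, for G, so G has the highest closeness.

G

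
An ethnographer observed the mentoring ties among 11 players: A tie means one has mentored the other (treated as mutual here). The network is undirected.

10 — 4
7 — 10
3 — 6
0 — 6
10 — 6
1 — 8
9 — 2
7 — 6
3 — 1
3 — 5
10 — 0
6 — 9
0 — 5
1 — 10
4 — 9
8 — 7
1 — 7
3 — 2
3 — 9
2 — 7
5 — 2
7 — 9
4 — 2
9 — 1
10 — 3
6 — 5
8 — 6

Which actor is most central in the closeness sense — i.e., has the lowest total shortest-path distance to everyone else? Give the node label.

Farness (sum of distances to all others) for each node — 0:17, 1:15, 2:15, 3:14, 4:18, 5:16, 6:13, 7:14, 8:18, 9:14, 10:14.
The smallest farness is 13, for 6, so 6 has the highest closeness.

6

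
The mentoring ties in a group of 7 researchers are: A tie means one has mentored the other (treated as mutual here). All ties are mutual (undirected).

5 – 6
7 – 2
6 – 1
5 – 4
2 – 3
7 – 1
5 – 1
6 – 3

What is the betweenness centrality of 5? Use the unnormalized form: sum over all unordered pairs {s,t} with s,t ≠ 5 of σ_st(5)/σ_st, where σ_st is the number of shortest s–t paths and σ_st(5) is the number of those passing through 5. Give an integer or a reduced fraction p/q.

Pairs whose geodesics pass through 5 — 2–4: 2/2; 7–4: 1; 6–4: 1; 4–1: 1; 4–3: 1.
All other pairs contribute 0.
Summing the contributions gives betweenness(5) = 5.

5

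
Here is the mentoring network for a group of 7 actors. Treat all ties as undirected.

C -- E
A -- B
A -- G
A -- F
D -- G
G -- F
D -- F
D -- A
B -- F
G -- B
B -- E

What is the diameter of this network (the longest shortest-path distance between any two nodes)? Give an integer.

4

Eccentricity of each node (its greatest distance to any other): A:3, B:2, C:4, D:4, E:3, F:3, G:3.
The maximum eccentricity is 4, realized for instance by the pair C–D via C – E – B – A – D. So the diameter is 4.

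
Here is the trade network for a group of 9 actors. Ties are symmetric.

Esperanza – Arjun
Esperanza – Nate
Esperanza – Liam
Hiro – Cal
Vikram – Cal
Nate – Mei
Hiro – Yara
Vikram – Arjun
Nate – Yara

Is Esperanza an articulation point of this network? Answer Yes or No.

Yes

Removing Esperanza leaves {Arjun, Cal, Hiro, Mei, Nate, Vikram, and Yara} with no path to {Liam}, so the network splits into 2 components. Esperanza is a cut vertex.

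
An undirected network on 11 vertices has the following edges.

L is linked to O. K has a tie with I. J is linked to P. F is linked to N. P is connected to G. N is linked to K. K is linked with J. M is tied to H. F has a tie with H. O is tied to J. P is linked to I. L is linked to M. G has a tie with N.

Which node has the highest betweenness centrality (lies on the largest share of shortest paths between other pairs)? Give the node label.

N

Unnormalized betweenness of each node: F:53/6, G:3, H:35/6, I:1/2, J:38/3, K:29/3, L:37/6, M:9/2, N:77/6, O:55/6, P:35/6.
N has the largest value, 77/6, making it the main broker — the node through which the most shortest paths run.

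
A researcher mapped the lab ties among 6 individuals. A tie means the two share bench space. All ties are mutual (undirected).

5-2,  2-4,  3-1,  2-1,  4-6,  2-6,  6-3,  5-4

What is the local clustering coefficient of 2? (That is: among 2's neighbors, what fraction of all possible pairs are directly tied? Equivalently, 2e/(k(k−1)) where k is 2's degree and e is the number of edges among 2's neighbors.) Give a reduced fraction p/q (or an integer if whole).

2's neighbors: 1, 4, 5, and 6 (k = 4).
Possible neighbor pairs: C(4,2) = 6. Edges among them: 4–5, 4–6 → e = 2.
Clustering(2) = 2/6 = 1/3.

1/3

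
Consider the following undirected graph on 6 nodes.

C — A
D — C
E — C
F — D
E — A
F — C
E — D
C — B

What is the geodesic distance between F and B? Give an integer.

2

One shortest route is F – C – B, which uses 2 edges, and F and B are not directly tied, so nothing shorter exists. So d(F,B) = 2.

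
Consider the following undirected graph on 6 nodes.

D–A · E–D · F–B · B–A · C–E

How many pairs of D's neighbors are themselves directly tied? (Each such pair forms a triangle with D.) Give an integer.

0

D's neighbors are A and E, but none of them are tied to each other, so no triangle contains D.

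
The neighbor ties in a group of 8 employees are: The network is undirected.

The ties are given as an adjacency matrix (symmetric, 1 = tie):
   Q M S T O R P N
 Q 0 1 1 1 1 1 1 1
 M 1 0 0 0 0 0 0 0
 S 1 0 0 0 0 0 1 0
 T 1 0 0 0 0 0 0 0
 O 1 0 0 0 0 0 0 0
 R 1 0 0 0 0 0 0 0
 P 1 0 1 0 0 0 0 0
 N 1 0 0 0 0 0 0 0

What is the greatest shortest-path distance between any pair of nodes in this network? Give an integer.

2

Eccentricity of each node (its greatest distance to any other): M:2, N:2, O:2, P:2, Q:1, R:2, S:2, T:2.
The maximum eccentricity is 2, realized for instance by the pair M–S via M – Q – S. So the diameter is 2.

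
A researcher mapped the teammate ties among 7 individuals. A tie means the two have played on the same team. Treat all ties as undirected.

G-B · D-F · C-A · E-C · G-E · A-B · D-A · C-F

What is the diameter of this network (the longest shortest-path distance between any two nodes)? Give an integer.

Eccentricity of each node (its greatest distance to any other): A:2, B:3, C:2, D:3, E:3, F:3, G:3.
The maximum eccentricity is 3, realized for instance by the pair B–F via B – A – D – F. So the diameter is 3.

3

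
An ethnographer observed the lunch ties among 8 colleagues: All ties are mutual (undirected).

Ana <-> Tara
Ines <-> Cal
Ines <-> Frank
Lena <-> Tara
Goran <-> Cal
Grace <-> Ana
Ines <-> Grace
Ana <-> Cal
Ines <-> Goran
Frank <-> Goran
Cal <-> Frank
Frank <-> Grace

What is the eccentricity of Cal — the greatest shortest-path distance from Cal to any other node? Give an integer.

Distances from Cal: Ana:1, Frank:1, Goran:1, Grace:2, Ines:1, Lena:3, Tara:2.
The largest is 3 (to Lena), so the eccentricity of Cal is 3.

3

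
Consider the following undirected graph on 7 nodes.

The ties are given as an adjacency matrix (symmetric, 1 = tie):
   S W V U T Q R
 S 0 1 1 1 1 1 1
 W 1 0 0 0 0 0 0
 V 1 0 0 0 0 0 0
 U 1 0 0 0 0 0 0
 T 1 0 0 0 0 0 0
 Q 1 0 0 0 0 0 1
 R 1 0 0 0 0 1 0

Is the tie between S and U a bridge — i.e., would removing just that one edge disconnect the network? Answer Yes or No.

Without the S–U edge there is no alternate route between S and U, so the network disconnects. It is a bridge.

Yes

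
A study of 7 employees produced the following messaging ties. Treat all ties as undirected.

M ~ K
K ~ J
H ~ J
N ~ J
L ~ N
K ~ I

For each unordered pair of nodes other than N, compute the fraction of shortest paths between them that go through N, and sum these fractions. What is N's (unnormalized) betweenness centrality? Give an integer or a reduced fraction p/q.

Pairs whose geodesics pass through N — K–L: 1; M–L: 1; L–H: 1; L–I: 1; L–J: 1.
All other pairs contribute 0.
Summing the contributions gives betweenness(N) = 5.

5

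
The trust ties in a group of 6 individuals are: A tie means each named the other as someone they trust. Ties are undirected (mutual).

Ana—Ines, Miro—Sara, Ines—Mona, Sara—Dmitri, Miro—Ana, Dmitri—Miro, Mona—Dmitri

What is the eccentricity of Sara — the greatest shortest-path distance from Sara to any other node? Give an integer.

Distances from Sara: Ana:2, Dmitri:1, Ines:3, Miro:1, Mona:2.
The largest is 3 (to Ines), so the eccentricity of Sara is 3.

3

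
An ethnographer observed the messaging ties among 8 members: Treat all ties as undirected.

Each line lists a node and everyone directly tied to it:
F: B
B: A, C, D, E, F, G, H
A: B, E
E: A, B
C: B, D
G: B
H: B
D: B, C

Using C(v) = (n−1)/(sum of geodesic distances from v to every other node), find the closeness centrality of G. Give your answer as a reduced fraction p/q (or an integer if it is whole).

Distances from G: A:2, B:1, C:2, D:2, E:2, F:2, H:2. Sum = 13.
n = 8, so closeness = 7/13.

7/13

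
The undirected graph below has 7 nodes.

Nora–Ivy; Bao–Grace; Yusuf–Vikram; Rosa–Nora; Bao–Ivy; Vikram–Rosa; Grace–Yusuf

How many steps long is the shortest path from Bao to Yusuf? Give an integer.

One shortest route is Bao – Grace – Yusuf, which uses 2 edges, and Bao and Yusuf are not directly tied, so nothing shorter exists. So d(Bao,Yusuf) = 2.

2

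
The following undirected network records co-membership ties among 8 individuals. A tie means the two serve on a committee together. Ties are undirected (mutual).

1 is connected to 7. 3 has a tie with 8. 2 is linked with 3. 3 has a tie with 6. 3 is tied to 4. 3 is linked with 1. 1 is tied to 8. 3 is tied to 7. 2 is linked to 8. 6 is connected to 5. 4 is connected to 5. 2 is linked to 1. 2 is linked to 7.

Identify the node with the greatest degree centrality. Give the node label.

Degrees — 1:4, 2:4, 3:6, 4:2, 5:2, 6:2, 7:3, 8:3.
The maximum is 6, attained only by 3.

3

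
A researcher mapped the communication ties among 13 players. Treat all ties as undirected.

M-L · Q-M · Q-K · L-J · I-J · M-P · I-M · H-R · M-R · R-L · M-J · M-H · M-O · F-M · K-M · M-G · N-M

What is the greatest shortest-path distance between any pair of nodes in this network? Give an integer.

Eccentricity of each node (its greatest distance to any other): F:2, G:2, H:2, I:2, J:2, K:2, L:2, M:1, N:2, O:2, P:2, Q:2, R:2.
The maximum eccentricity is 2, realized for instance by the pair O–H via O – M – H. So the diameter is 2.

2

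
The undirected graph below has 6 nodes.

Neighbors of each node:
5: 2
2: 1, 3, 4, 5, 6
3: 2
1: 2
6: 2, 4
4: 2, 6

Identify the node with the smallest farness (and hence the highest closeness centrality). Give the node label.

2

Farness (sum of distances to all others) for each node — 1:9, 2:5, 3:9, 4:8, 5:9, 6:8.
The smallest farness is 5, for 2, so 2 has the highest closeness.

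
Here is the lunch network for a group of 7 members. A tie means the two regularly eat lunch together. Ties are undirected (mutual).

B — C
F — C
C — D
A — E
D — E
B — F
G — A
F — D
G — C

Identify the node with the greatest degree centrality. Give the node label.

Degrees — A:2, B:2, C:4, D:3, E:2, F:3, G:2.
The maximum is 4, attained only by C.

C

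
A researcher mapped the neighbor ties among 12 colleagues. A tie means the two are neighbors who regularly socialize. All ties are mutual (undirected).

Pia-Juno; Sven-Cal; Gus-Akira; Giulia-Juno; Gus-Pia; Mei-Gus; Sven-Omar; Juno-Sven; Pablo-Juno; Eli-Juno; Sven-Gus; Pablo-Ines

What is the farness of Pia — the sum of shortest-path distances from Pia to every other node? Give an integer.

23

Distances from Pia: Akira:2, Cal:3, Eli:2, Giulia:2, Gus:1, Ines:3, Juno:1, Mei:2, Omar:3, Pablo:2, Sven:2.
Sum = 2 + 3 + 2 + 2 + 1 + 3 + 1 + 2 + 3 + 2 + 2 = 23.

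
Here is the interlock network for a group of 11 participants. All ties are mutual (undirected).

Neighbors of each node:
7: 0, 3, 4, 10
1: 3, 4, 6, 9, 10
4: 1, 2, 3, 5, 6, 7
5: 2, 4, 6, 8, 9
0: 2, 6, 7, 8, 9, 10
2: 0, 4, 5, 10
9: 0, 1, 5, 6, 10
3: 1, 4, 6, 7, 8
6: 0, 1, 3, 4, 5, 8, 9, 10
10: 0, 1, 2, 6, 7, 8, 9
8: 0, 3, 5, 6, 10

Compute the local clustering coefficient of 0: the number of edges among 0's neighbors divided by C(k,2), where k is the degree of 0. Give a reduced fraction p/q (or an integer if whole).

0's neighbors: 2, 6, 7, 8, 9, and 10 (k = 6).
Possible neighbor pairs: C(6,2) = 15. Edges among them: 2–10, 6–8, 6–9, 6–10, 7–10, 8–10, 9–10 → e = 7.
Clustering(0) = 7/15.

7/15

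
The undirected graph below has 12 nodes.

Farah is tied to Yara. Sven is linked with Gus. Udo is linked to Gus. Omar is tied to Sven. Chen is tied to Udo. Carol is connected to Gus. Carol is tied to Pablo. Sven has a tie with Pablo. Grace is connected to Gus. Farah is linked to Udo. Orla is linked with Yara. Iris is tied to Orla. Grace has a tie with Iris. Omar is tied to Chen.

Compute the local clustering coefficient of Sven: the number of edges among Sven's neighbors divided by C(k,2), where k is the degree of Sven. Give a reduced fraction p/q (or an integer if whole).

0

Sven's neighbors: Gus, Omar, and Pablo (k = 3).
Possible neighbor pairs: C(3,2) = 3. Edges among them: none → e = 0.
Clustering(Sven) = 0/3 = 0.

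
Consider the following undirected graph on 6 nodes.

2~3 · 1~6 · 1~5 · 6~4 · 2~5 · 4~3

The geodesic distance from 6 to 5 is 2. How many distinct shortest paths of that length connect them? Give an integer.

1

The shortest distance is 2, and the only length-2 path is 6–1–5. So there is exactly 1 shortest path.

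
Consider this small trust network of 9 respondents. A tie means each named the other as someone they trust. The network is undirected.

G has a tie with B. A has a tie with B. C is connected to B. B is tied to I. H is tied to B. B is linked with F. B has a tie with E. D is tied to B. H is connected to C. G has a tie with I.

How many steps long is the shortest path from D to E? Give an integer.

One shortest route is D – B – E, which uses 2 edges, and D and E are not directly tied, so nothing shorter exists. So d(D,E) = 2.

2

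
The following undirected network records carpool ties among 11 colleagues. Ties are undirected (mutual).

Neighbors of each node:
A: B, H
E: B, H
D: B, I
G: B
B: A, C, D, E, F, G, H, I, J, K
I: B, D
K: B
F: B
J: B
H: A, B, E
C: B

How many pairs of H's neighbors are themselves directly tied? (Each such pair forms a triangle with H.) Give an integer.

2

H's neighbors: A, B, and E.
Neighbor pairs that are themselves tied: H–A–B; H–B–E. Each forms one triangle with H, for 2 in total.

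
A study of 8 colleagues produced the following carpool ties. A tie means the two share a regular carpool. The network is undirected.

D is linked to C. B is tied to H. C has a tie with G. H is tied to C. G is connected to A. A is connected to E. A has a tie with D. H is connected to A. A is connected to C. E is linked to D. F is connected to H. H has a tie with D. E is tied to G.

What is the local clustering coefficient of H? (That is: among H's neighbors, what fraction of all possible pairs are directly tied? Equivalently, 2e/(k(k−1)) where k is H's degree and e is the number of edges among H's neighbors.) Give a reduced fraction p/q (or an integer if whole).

3/10

H's neighbors: A, B, C, D, and F (k = 5).
Possible neighbor pairs: C(5,2) = 10. Edges among them: A–C, A–D, C–D → e = 3.
Clustering(H) = 3/10.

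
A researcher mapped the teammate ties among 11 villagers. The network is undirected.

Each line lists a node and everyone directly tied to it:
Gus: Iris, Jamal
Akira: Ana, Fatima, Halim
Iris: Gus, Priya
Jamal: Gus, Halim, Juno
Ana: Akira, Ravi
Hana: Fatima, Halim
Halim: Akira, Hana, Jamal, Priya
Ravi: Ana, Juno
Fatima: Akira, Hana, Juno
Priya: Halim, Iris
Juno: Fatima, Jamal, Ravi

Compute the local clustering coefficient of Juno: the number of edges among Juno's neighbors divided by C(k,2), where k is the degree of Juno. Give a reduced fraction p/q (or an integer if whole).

0

Juno's neighbors: Fatima, Jamal, and Ravi (k = 3).
Possible neighbor pairs: C(3,2) = 3. Edges among them: none → e = 0.
Clustering(Juno) = 0/3 = 0.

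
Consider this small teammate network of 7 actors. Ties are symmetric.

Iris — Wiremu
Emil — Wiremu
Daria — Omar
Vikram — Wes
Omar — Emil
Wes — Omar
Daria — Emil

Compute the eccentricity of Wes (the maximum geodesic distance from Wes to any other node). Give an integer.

Distances from Wes: Daria:2, Emil:2, Iris:4, Omar:1, Vikram:1, Wiremu:3.
The largest is 4 (to Iris), so the eccentricity of Wes is 4.

4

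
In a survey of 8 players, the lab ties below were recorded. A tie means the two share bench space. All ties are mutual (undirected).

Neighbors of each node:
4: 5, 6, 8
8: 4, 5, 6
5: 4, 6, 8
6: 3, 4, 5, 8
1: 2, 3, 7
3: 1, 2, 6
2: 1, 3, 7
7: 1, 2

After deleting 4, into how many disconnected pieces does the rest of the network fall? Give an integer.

4's neighbors (5, 6, and 8) remain reachable from one another through other ties, so the rest of the network stays in one piece.

1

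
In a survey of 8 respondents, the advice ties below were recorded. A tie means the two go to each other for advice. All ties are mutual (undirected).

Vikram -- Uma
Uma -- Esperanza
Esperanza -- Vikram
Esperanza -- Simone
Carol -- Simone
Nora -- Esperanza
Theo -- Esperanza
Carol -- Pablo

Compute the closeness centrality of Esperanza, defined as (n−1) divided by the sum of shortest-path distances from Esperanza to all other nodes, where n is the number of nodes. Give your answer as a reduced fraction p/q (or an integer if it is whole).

7/10

Distances from Esperanza: Carol:2, Nora:1, Pablo:3, Simone:1, Theo:1, Uma:1, Vikram:1. Sum = 10.
n = 8, so closeness = 7/10.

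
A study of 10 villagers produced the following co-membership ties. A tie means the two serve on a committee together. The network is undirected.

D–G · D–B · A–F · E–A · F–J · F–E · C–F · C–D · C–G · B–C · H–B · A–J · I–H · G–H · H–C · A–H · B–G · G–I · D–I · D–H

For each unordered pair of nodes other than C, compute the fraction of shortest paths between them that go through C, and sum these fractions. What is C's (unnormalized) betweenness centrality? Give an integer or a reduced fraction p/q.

Pairs whose geodesics pass through C — J–G: 1/2; J–B: 1/2; J–D: 1/2; E–G: 1/2; E–B: 1/2; E–D: 1/2; F–G: 1; F–B: 1; F–D: 1; F–H: 1/2; F–I: 3/4.
All other pairs contribute 0.
Summing the contributions gives betweenness(C) = 29/4.

29/4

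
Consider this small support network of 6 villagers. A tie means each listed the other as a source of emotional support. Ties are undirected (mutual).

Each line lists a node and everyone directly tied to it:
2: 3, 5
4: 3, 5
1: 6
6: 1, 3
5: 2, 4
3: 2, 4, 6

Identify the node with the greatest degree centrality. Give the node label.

Degrees — 1:1, 2:2, 3:3, 4:2, 5:2, 6:2.
The maximum is 3, attained only by 3.

3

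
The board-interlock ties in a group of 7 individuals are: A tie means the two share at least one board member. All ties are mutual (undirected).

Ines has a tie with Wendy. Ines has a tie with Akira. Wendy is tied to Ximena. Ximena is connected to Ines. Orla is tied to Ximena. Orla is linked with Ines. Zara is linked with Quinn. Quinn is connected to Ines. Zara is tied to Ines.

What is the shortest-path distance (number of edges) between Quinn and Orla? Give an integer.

One shortest route is Quinn – Ines – Orla, which uses 2 edges, and Quinn and Orla are not directly tied, so nothing shorter exists. So d(Quinn,Orla) = 2.

2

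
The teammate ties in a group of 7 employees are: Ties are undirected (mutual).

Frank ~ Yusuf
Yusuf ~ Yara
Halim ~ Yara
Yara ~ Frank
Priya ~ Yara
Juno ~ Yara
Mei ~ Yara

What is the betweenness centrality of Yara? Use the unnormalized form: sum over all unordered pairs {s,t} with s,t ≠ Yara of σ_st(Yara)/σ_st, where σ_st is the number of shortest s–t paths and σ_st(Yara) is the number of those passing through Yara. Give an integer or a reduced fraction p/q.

14

Pairs whose geodesics pass through Yara — Halim–Priya: 1; Halim–Yusuf: 1; Halim–Juno: 1; Halim–Mei: 1; Halim–Frank: 1; Priya–Yusuf: 1; Priya–Juno: 1; Priya–Mei: 1; Priya–Frank: 1; Yusuf–Juno: 1; Yusuf–Mei: 1; Juno–Mei: 1; Juno–Frank: 1; Mei–Frank: 1.
All other pairs contribute 0.
Summing the contributions gives betweenness(Yara) = 14.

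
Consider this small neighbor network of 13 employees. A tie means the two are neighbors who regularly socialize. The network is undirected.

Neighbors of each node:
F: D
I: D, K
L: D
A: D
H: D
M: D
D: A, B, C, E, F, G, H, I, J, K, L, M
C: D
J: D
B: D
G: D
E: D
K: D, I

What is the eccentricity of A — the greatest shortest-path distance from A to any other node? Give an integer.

2

Distances from A: B:2, C:2, D:1, E:2, F:2, G:2, H:2, I:2, J:2, K:2, L:2, M:2.
The largest is 2 (to I, F, H, L, M, C, E, B, J, G, and K), so the eccentricity of A is 2.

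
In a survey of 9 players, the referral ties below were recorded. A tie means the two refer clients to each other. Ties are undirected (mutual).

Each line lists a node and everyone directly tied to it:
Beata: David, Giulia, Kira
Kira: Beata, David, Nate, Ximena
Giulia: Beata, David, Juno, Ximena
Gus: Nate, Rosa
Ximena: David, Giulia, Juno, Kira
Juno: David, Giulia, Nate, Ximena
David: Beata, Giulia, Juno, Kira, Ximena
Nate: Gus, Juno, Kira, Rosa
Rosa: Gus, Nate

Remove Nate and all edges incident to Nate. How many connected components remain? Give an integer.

Without Nate, the remaining ties split the others into: {Beata, David, Giulia, Juno, Kira, Ximena}; {Gus, Rosa}.
That's 2 separate components.

2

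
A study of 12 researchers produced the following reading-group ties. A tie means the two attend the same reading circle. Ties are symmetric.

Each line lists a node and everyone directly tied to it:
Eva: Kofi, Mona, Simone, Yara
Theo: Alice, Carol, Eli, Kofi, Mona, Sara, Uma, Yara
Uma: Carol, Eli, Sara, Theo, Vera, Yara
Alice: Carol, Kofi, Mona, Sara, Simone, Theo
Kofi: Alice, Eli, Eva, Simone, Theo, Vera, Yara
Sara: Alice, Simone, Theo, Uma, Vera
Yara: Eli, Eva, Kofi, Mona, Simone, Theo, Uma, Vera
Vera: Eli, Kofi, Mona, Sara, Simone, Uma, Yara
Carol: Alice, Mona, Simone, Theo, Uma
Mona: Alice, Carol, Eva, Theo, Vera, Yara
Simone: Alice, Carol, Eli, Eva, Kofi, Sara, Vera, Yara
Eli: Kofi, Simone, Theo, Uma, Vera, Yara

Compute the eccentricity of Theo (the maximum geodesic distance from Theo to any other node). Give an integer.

2

Distances from Theo: Alice:1, Carol:1, Eli:1, Eva:2, Kofi:1, Mona:1, Sara:1, Simone:2, Uma:1, Vera:2, Yara:1.
The largest is 2 (to Vera, Simone, and Eva), so the eccentricity of Theo is 2.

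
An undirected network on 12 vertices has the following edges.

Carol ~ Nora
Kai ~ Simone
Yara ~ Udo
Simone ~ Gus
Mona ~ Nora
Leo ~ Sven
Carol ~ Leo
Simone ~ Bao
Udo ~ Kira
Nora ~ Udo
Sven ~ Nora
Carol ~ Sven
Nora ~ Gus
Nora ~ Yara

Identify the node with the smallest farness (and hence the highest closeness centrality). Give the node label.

Nora

Farness (sum of distances to all others) for each node — Bao:38, Carol:25, Gus:22, Kai:38, Kira:35, Leo:34, Mona:28, Nora:18, Simone:28, Sven:25, Udo:25, Yara:26.
The smallest farness is 18, for Nora, so Nora has the highest closeness.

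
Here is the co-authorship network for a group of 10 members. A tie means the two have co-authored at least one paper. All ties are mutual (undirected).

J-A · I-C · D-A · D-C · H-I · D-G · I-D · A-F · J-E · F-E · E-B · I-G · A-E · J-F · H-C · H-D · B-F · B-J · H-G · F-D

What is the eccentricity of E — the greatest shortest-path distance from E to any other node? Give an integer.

3

Distances from E: A:1, B:1, C:3, D:2, F:1, G:3, H:3, I:3, J:1.
The largest is 3 (to I, H, C, and G), so the eccentricity of E is 3.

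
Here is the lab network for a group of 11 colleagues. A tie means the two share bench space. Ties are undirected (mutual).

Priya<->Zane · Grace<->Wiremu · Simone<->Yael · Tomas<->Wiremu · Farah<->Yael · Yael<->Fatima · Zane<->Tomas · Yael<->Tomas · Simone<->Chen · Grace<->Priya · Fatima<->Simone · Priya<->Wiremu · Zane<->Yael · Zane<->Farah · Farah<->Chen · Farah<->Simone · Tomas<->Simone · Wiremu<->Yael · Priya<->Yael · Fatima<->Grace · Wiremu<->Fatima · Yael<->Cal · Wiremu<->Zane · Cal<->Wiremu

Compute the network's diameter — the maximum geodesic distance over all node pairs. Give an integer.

3

Eccentricity of each node (its greatest distance to any other): Cal:3, Chen:3, Farah:3, Fatima:2, Grace:3, Priya:3, Simone:2, Tomas:2, Wiremu:3, Yael:2, Zane:2.
The maximum eccentricity is 3, realized for instance by the pair Farah–Grace via Farah – Yael – Priya – Grace. So the diameter is 3.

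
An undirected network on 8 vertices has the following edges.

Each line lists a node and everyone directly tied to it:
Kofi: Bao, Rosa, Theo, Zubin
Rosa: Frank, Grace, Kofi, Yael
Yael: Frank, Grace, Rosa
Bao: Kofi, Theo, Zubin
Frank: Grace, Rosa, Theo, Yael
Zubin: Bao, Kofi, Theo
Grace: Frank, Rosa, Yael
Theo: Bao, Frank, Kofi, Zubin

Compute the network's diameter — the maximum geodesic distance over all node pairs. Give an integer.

Eccentricity of each node (its greatest distance to any other): Bao:3, Frank:2, Grace:3, Kofi:2, Rosa:2, Theo:2, Yael:3, Zubin:3.
The maximum eccentricity is 3, realized for instance by the pair Yael–Bao via Yael – Rosa – Kofi – Bao. So the diameter is 3.

3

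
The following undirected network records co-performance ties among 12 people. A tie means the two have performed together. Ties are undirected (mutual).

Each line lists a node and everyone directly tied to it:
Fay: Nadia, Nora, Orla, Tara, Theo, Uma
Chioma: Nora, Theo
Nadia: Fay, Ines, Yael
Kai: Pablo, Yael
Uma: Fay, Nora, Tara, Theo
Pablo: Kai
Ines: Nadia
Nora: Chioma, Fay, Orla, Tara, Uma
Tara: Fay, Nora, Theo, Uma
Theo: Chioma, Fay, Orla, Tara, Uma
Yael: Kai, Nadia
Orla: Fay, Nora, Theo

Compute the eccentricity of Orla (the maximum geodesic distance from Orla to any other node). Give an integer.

Distances from Orla: Chioma:2, Fay:1, Ines:3, Kai:4, Nadia:2, Nora:1, Pablo:5, Tara:2, Theo:1, Uma:2, Yael:3.
The largest is 5 (to Pablo), so the eccentricity of Orla is 5.

5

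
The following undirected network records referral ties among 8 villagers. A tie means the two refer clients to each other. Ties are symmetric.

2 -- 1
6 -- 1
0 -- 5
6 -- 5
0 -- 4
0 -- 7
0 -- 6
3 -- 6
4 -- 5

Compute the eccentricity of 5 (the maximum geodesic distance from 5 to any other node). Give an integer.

3

Distances from 5: 0:1, 1:2, 2:3, 3:2, 4:1, 6:1, 7:2.
The largest is 3 (to 2), so the eccentricity of 5 is 3.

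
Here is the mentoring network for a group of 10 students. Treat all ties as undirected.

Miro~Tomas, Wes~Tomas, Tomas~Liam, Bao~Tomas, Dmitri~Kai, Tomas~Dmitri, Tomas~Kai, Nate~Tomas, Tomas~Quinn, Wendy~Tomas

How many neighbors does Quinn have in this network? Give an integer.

1

Quinn is directly tied to Tomas. That is 1 neighbor, so the degree of Quinn is 1.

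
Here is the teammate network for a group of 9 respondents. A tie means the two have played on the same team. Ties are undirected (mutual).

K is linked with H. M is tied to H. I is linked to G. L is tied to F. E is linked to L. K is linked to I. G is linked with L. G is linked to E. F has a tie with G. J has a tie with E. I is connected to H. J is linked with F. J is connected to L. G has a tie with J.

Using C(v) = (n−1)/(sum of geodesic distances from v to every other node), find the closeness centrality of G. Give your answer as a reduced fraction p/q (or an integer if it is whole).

Distances from G: E:1, F:1, H:2, I:1, J:1, K:2, L:1, M:3. Sum = 12.
n = 9, so closeness = 8/12 = 2/3.

2/3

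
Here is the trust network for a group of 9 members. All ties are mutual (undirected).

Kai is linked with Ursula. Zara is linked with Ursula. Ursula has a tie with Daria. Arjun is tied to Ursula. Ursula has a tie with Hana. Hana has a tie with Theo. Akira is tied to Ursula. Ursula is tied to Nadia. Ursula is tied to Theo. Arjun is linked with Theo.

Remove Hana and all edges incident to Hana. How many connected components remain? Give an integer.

1

Hana's neighbors (Theo and Ursula) remain reachable from one another through other ties, so the rest of the network stays in one piece.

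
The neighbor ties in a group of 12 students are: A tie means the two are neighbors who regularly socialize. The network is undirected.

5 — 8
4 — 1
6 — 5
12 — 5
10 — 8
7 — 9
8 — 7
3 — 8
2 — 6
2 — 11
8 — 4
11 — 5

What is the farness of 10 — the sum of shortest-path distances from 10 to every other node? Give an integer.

28

Distances from 10: 1:3, 2:4, 3:2, 4:2, 5:2, 6:3, 7:2, 8:1, 9:3, 11:3, 12:3.
Sum = 3 + 4 + 2 + 2 + 2 + 3 + 2 + 1 + 3 + 3 + 3 = 28.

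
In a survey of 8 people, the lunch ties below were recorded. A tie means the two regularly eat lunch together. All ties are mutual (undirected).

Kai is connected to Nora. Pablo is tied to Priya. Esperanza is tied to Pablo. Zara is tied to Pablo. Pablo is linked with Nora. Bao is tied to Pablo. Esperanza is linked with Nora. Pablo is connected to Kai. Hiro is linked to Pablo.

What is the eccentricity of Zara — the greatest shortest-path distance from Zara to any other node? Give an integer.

Distances from Zara: Bao:2, Esperanza:2, Hiro:2, Kai:2, Nora:2, Pablo:1, Priya:2.
The largest is 2 (to Nora, Hiro, Kai, Priya, Bao, and Esperanza), so the eccentricity of Zara is 2.

2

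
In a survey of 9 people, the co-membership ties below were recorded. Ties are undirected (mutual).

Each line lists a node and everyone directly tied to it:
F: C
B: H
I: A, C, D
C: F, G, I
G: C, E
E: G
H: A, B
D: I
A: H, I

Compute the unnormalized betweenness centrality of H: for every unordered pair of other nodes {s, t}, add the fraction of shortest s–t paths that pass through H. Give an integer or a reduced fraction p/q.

Pairs whose geodesics pass through H — A–B: 1; B–D: 1; B–F: 1; B–E: 1; B–G: 1; B–I: 1; B–C: 1.
All other pairs contribute 0.
Summing the contributions gives betweenness(H) = 7.

7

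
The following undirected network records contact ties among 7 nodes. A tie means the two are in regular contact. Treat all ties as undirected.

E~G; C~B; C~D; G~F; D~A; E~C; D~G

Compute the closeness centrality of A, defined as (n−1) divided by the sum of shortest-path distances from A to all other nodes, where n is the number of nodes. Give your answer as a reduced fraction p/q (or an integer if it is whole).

3/7

Distances from A: B:3, C:2, D:1, E:3, F:3, G:2. Sum = 14.
n = 7, so closeness = 6/14 = 3/7.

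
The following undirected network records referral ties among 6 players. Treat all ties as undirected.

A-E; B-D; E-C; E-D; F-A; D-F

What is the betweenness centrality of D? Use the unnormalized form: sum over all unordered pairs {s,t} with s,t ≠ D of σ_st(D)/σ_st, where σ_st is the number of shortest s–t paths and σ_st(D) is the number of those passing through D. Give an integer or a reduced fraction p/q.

5

Pairs whose geodesics pass through D — E–B: 1; E–F: 1/2; C–B: 1; C–F: 1/2; B–F: 1; B–A: 2/2.
All other pairs contribute 0.
Summing the contributions gives betweenness(D) = 5.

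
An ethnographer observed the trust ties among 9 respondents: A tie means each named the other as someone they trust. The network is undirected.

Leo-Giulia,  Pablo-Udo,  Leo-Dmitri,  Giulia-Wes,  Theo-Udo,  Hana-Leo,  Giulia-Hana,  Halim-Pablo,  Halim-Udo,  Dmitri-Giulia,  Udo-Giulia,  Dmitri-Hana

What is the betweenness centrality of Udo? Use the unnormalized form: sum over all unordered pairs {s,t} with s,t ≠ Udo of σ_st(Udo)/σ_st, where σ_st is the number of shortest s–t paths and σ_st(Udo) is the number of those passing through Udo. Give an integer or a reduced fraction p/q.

17

Pairs whose geodesics pass through Udo — Wes–Pablo: 1; Wes–Theo: 1; Wes–Halim: 1; Dmitri–Pablo: 1; Dmitri–Theo: 1; Dmitri–Halim: 1; Giulia–Pablo: 1; Giulia–Theo: 1; Giulia–Halim: 1; Leo–Pablo: 1; Leo–Theo: 1; Leo–Halim: 1; Hana–Pablo: 1; Hana–Theo: 1 … (+3 more pairs).
All other pairs contribute 0.
Summing the contributions gives betweenness(Udo) = 17.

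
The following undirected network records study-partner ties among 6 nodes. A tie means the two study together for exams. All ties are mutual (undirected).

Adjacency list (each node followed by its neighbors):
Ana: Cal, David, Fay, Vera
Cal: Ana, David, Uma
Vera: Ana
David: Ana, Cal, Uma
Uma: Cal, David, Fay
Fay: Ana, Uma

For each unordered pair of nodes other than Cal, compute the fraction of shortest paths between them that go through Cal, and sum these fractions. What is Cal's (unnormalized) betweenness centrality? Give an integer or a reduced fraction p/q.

Pairs whose geodesics pass through Cal — Vera–Uma: 1/3; Uma–Ana: 1/3.
All other pairs contribute 0.
Summing the contributions gives betweenness(Cal) = 2/3.

2/3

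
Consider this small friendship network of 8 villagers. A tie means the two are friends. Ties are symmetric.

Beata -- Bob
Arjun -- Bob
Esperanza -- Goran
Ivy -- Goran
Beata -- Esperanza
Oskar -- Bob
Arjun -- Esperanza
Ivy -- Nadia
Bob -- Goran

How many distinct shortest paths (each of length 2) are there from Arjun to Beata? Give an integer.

The shortest distance is 2. The length-2 paths are: Arjun–Bob–Beata; Arjun–Esperanza–Beata.
That gives 2 distinct shortest paths.

2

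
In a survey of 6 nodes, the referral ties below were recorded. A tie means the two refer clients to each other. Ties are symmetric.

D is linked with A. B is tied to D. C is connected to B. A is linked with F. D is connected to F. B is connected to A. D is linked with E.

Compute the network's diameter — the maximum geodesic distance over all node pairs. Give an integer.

Eccentricity of each node (its greatest distance to any other): A:2, B:2, C:3, D:2, E:3, F:3.
The maximum eccentricity is 3, realized for instance by the pair F–C via F – A – B – C. So the diameter is 3.

3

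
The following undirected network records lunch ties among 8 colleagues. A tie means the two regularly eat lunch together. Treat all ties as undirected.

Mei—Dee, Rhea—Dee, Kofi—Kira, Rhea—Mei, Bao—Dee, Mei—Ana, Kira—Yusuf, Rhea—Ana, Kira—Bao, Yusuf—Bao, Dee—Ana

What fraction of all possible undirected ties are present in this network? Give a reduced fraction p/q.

There are 11 edges and 8 nodes, so the maximum possible is C(8,2) = 28.
Density = 11/28.

11/28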